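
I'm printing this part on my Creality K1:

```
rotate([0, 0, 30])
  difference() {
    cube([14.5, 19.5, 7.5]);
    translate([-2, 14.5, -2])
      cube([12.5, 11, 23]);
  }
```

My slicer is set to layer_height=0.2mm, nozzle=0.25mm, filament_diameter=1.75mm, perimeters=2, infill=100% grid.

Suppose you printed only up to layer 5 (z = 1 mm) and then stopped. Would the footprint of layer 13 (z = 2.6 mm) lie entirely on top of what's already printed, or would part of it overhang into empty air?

Compare the two slices. At z = 1: the 14.5×19.5 cube contributes its full rectangle (area 282.75 mm²); the cube at (-2, 14.5) (footprint 12.5×11) is included at this height (area 137.50 mm²); After the difference (first − rest): starting from the 14.5×19.5 cube (282.75 mm²), the 12.5×11 cube at (-2, 14.5) partially overlaps it — only the 52.50 mm² overlap (of its 137.50 mm²) is removed, clipping the outline — area = 230.25 mm²; (whole slice rotated 30° about Z — lengths, areas and connectivity unchanged). At z = 2.6: the 14.5×19.5 cube contributes its full rectangle (area 282.75 mm²); the cube at (-2, 14.5) is present — its section is the full 12.5×11 rectangle (area 137.50 mm²); After the difference (first − rest): starting from the 14.5×19.5 cube (282.75 mm²), the 12.5×11 cube at (-2, 14.5) partially overlaps it — only the 52.50 mm² overlap (of its 137.50 mm²) is removed, clipping the outline — area = 230.25 mm²; (whole slice rotated 30° about Z — lengths, areas and connectivity unchanged). Checking containment: the cross-section at z = 2.6 is a subset of the cross-section at z = 1.

entirely on top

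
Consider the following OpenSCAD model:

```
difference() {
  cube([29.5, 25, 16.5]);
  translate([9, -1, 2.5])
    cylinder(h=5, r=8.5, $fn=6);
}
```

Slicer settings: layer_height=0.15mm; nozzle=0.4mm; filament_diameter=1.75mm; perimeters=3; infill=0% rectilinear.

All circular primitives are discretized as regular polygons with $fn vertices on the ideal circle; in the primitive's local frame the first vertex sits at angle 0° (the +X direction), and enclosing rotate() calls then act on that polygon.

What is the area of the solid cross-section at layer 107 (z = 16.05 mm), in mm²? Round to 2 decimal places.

737.50 mm²

At z = 16.05 mm: the cube is present — its section is the full 29.5×25 rectangle (area 737.50 mm²); the cylinder at (9, -1) is absent (z outside [2.5, 7.5]); After the difference (first − rest): none of the subtracted shapes is present at this height, so the 29.5×25 cube is unchanged — area = 737.50 mm². Overall, the cross-section is a single solid region. Net area = 737.50 mm².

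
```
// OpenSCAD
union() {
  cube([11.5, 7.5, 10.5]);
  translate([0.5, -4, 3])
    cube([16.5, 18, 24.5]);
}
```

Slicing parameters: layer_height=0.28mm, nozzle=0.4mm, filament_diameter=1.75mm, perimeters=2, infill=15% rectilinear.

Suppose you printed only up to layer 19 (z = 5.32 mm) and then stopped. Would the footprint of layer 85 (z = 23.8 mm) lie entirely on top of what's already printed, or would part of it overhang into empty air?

Compare the two slices. At z = 5.32: the 11.5×7.5 cube contributes its full rectangle (area 86.25 mm²); the cube at (0.5, -4) is present — its section is the full 16.5×18 rectangle (area 297.00 mm²); Combining (union): the regions partially overlap — summed areas 383.25 mm² minus the doubly-counted overlap 82.50 mm² gives 300.75 mm² — area = 300.75 mm². At z = 23.8: the cube does not reach this height (z outside [0, 10.5]); the 16.5×18 cube at (0.5, -4) contributes its full rectangle (area 297.00 mm²); Taking the union: only the 16.5×18 cube at (0.5, -4) is present, so the union is just that shape — area = 297.00 mm². Checking containment: the cross-section at z = 23.8 is a subset of the cross-section at z = 5.32.

entirely on top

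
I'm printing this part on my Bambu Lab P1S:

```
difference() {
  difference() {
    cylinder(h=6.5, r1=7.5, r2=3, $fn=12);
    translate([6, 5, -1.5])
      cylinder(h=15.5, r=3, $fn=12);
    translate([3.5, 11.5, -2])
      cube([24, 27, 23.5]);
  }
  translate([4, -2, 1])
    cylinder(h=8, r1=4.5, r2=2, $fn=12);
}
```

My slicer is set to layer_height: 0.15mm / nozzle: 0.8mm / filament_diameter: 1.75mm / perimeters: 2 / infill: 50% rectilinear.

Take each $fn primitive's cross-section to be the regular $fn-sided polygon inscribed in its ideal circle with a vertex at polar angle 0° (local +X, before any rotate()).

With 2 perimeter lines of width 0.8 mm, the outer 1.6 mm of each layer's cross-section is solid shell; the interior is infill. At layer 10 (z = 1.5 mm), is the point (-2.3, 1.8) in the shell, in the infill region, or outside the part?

At z = 1.5 mm: the cone: at t=0.231 of its height the radius interpolates to r₁+(r₂−r₁)t = 6.462, giving a regular 12-gon of that circumradius; the r=3 cylinder at (6, 5) gives a regular 12-gon of circumradius 3 (constant along its height); the cube at (3.5, 11.5) (footprint 24×27) is included at this height; Taking the first minus the rest: starting from the cone, the r=3 cylinder at (6, 5) partially overlaps it — only the 4.44 mm² overlap (of its 27.00 mm²) is removed, clipping the outline; the 24×27 cube at (3.5, 11.5) misses the remaining region (no effect) — 1 connected region; the cone at (4, -2): at t=0.062 of its height the radius interpolates to r₁+(r₂−r₁)t = 4.344, giving a regular 12-gon of that circumradius; After the difference (first − rest): starting from that combined region, the cone at (4, -2) partially overlaps it — only the 39.61 mm² overlap (of its 56.60 mm²) is removed, clipping the outline — 1 connected region. Overall, the cross-section is a single solid region. The nearest boundary edge runs (1.83, 1.76)→(0.24, 0.17); distance from the point to it = 3.02 mm. The point is inside the cross-section and 3.02 mm from the nearest boundary — more than the 1.6 mm shell width (2 × 0.8), so it's in the infill interior.

infill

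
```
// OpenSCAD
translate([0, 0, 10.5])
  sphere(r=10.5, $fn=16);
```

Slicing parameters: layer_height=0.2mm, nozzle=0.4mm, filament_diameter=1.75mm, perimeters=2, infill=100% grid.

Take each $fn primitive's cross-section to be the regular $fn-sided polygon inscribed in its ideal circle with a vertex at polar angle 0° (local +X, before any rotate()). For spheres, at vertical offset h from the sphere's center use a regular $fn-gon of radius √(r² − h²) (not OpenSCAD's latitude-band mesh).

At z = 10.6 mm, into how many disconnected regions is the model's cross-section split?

1

At z = 10.6 mm: the sphere: section is a regular 16-gon, circumradius = √(r²−h²) = √(10.5²−0.1²) = 10.500. The result has 1 disconnected region.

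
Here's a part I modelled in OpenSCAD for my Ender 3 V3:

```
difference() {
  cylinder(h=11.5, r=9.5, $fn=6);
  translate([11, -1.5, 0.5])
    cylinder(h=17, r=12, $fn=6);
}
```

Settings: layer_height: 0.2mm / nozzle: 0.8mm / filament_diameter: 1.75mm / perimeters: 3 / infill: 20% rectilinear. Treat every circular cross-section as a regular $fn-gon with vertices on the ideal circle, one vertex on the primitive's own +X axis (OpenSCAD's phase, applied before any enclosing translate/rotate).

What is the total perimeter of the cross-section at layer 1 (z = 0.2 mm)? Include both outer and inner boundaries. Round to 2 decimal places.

At z = 0.2 mm: the cylinder: section is a regular 6-gon, circumradius r=9.5 (perimeter = 2·6·9.500·sin(180°/6) = 57.00 mm); the cylinder at (11, -1.5) is absent (z outside [0.5, 17.5]); After the difference (first − rest): none of the subtracted shapes is present at this height, so the r=9.5 cylinder is unchanged — boundary = 57.00 mm. Overall, the cross-section is a single solid region. Total boundary length (outer) = 57.00 mm.

57.00 mm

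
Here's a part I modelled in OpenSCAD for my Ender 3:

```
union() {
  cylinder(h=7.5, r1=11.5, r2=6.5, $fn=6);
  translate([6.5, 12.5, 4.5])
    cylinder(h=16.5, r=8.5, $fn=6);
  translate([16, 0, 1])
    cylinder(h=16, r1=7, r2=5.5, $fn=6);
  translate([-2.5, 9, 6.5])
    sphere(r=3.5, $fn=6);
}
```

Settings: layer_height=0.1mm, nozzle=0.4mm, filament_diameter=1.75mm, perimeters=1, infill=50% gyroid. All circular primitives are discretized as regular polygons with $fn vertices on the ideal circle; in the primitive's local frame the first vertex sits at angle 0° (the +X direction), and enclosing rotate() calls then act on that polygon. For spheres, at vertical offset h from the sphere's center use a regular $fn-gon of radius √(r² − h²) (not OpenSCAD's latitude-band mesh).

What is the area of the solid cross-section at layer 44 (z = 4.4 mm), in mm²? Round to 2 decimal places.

324.24 mm²

At z = 4.4 mm: the cone: at t=0.587 of its height the radius interpolates to r₁+(r₂−r₁)t = 8.567, giving a regular 6-gon of that circumradius (area = (6/2)·8.567²·sin(360°/6) = 190.67 mm²); the cylinder at (6.5, 12.5) does not reach this height (z outside [4.5, 21]); the cone at (16, 0): at t=0.213 of its height the radius interpolates to r₁+(r₂−r₁)t = 6.681, giving a regular 6-gon of that circumradius (area = (6/2)·6.681²·sin(360°/6) = 115.98 mm²); the r=3.5 sphere at (-2.5, 9) contributes a regular 6-gon of circumradius √(3.5²−2.1²) = 2.800 (area = (6/2)·2.800²·sin(360°/6) = 20.37 mm²); Merging all regions: the regions partially overlap — summed areas 327.01 mm² minus the doubly-counted overlap 2.77 mm² gives 324.24 mm² — area = 324.24 mm². Overall, the cross-section has 2 separate islands. Net area = 324.24 mm².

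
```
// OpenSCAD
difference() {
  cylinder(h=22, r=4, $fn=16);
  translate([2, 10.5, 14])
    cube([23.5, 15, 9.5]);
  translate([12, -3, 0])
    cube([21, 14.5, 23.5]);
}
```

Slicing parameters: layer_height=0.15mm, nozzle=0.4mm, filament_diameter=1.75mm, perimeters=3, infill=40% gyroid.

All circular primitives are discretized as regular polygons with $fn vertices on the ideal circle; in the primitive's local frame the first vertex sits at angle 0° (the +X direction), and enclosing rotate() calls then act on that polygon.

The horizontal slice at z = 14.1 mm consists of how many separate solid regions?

At z = 14.1 mm: the r=4 cylinder contributes a regular 16-gon of circumradius 4; the cube at (2, 10.5) (footprint 23.5×15) is included at this height; the 21×14.5 cube at (12, -3) contributes its full rectangle; After the difference (first − rest): starting from the r=4 cylinder, the 23.5×15 cube at (2, 10.5) misses the remaining region (no effect); the 21×14.5 cube at (12, -3) misses the remaining region (no effect) — 1 connected region. The result has 1 disconnected region.

1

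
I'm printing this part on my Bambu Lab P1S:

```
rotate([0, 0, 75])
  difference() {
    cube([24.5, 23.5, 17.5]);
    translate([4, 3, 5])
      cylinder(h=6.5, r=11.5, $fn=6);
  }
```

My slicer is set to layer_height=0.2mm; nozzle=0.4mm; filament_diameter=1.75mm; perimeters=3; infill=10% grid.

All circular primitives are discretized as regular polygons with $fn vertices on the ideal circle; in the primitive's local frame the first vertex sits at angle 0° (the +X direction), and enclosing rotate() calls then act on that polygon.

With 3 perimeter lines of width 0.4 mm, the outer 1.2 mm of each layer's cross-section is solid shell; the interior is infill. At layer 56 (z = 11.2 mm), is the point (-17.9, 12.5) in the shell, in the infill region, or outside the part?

infill

At z = 11.2 mm: the cube is present — its section is the full 24.5×23.5 rectangle; the r=11.5 cylinder at (4, 3) contributes a regular 6-gon of circumradius 11.5; After the difference (first − rest): starting from the 24.5×23.5 cube, the r=11.5 cylinder at (4, 3) partially overlaps it — only the 169.64 mm² overlap (of its 343.60 mm²) is removed, clipping the outline — 1 connected region; (rotated 75° about Z; rotation is an isometry so areas/perimeters/island counts are preserved). Overall, the cross-section is a single solid region. Undo the 75° rotation: the query point maps to (7.441, 20.525) in the un-rotated model frame. The nearest boundary edge runs (0.00, 23.50)→(24.50, 23.50); distance from the point to it = 2.97 mm. The point is inside the cross-section and 2.97 mm from the nearest boundary — more than the 1.2 mm shell width (3 × 0.4), so it's in the infill interior.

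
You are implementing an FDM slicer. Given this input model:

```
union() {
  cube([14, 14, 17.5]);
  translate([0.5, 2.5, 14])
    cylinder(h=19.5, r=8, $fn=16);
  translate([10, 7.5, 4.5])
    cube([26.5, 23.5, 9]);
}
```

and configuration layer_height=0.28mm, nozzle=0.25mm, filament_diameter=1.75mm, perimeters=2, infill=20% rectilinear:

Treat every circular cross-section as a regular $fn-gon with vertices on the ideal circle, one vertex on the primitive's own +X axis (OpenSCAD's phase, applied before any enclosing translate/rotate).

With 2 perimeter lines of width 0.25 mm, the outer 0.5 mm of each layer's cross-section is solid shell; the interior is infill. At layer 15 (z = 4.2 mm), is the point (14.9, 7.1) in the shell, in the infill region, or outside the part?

At z = 4.2 mm: the cube is present — its section is the full 14×14 rectangle; the cylinder at (0.5, 2.5) is not intersected at this z (z outside [14, 33.5]); the cube at (10, 7.5) does not reach this height (z outside [4.5, 13.5]); Merging all regions: only the 14×14 cube is present, so the union is just that shape — 1 connected region. Overall, the cross-section is a single solid region. The nearest boundary edge runs (14.00, 0.00)→(14.00, 14.00); distance from the point to it = 0.90 mm. The point is not inside any of the regions above, so it lies outside the cross-section (0.90 mm from the nearest boundary).

outside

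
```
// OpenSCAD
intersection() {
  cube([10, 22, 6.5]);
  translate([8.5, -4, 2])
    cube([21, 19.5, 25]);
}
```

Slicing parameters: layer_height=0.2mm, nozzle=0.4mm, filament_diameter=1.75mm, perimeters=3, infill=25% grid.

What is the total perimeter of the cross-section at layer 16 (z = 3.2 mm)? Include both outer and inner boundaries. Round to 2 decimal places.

34.00 mm

At z = 3.2 mm: the cube is present — its section is the full 10×22 rectangle (perimeter 64.00 mm); the cube at (8.5, -4) is present — its section is the full 21×19.5 rectangle (perimeter 81.00 mm); Taking the intersection: the 21×19.5 cube at (8.5, -4) partially overlaps the 10×22 cube; clipping to the common part keeps 23.25 mm² — boundary = 34.00 mm. Overall, the cross-section is a single solid region. Total boundary length (outer) = 34.00 mm.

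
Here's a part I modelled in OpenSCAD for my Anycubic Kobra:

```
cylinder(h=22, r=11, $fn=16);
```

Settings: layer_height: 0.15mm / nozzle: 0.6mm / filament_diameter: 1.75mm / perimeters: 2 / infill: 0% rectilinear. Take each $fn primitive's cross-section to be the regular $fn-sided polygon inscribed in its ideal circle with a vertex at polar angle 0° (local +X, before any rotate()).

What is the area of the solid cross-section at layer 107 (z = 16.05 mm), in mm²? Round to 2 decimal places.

370.44 mm²

At z = 16.05 mm: the r=11 cylinder contributes a regular 16-gon of circumradius 11 (area = (16/2)·11.000²·sin(360°/16) = 370.44 mm²). Overall, the cross-section is a single solid region. Net area = 370.44 mm².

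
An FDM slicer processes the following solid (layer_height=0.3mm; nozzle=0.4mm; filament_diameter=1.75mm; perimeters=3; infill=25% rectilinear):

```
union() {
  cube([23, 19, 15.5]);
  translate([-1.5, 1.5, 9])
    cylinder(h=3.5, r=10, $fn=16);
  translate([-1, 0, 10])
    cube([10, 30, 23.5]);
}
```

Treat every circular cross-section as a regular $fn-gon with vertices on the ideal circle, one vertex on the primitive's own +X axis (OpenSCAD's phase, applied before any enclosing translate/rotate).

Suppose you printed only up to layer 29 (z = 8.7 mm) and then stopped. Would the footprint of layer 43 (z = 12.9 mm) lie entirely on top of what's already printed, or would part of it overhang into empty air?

Compare the two slices. At z = 8.7: the 23×19 cube contributes its full rectangle (area 437.00 mm²); the cylinder at (-1.5, 1.5) is not intersected at this z (z outside [9, 12.5]); the cube at (-1, 0) does not reach this height (z outside [10, 33.5]); Combining (union): only the 23×19 cube is present, so the union is just that shape — area = 437.00 mm². At z = 12.9: the 23×19 cube contributes its full rectangle (area 437.00 mm²); the cylinder at (-1.5, 1.5) is not intersected at this z (z outside [9, 12.5]); the cube at (-1, 0) (footprint 10×30) is included at this height (area 300.00 mm²); Taking the union: the regions partially overlap — summed areas 737.00 mm² minus the doubly-counted overlap 171.00 mm² gives 566.00 mm² — area = 566.00 mm². Checking containment: at z = 12.9 the cross-section extends beyond the z = 8.7 cross-section by about 129.00 mm².

part overhangs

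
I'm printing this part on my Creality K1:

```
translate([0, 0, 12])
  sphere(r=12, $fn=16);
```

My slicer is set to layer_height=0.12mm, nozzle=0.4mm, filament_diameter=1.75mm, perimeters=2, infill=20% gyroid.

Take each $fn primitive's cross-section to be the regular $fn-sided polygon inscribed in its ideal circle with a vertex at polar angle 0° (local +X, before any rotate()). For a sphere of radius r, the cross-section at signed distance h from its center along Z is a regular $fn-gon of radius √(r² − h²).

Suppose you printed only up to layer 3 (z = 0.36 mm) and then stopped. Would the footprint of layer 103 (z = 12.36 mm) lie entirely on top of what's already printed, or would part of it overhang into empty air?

part overhangs

Compare the two slices. At z = 0.36: the r=12 sphere slices to a regular 16-gon of circumradius 2.917 (√(r²−h²) with h=11.64 from center) (area = (16/2)·2.917²·sin(360°/16) = 26.05 mm²). At z = 12.36: the r=12 sphere slices to a regular 16-gon of circumradius 11.995 (√(r²−h²) with h=0.36 from center) (area = (16/2)·11.995²·sin(360°/16) = 440.45 mm²). Checking containment: at z = 12.36 the cross-section extends beyond the z = 0.36 cross-section by about 414.40 mm².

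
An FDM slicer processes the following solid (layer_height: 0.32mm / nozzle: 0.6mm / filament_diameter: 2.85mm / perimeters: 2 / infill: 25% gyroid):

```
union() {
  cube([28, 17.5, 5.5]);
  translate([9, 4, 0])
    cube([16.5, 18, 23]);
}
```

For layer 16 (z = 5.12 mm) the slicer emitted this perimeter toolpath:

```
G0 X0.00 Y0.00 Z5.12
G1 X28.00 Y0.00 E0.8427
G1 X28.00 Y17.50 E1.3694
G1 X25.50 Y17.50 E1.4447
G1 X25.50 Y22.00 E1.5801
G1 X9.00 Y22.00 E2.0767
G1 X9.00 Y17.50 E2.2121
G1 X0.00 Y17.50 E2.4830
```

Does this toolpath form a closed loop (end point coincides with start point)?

Start point (G0): (0.00, 0.00). End point (last G1): the path does not return to the start — open.

no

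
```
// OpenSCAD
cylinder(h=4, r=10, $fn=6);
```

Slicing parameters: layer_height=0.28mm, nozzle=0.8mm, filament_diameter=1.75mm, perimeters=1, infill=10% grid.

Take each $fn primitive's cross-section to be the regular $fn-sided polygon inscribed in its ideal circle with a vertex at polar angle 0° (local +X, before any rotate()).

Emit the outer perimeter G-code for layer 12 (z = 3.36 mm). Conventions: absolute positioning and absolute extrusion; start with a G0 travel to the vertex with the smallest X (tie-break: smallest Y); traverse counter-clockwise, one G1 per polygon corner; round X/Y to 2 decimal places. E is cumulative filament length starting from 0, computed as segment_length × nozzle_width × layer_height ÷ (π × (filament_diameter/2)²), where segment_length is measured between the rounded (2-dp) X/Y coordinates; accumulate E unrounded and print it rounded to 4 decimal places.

At z = 3.36 mm: the cylinder: section is a regular 6-gon, circumradius r=10. The outline is a single polygon with 6 vertices. Extrusion per mm of travel: 0.8 × 0.28 / (π × 0.875²) = 0.093128. Accumulating E over each segment gives final E = 5.5876.

G0 X-10.00 Y0.00 Z3.36
G1 X-5.00 Y-8.66 E0.9313
G1 X5.00 Y-8.66 E1.8625
G1 X10.00 Y0.00 E2.7938
G1 X5.00 Y8.66 E3.7251
G1 X-5.00 Y8.66 E4.6564
G1 X-10.00 Y0.00 E5.5876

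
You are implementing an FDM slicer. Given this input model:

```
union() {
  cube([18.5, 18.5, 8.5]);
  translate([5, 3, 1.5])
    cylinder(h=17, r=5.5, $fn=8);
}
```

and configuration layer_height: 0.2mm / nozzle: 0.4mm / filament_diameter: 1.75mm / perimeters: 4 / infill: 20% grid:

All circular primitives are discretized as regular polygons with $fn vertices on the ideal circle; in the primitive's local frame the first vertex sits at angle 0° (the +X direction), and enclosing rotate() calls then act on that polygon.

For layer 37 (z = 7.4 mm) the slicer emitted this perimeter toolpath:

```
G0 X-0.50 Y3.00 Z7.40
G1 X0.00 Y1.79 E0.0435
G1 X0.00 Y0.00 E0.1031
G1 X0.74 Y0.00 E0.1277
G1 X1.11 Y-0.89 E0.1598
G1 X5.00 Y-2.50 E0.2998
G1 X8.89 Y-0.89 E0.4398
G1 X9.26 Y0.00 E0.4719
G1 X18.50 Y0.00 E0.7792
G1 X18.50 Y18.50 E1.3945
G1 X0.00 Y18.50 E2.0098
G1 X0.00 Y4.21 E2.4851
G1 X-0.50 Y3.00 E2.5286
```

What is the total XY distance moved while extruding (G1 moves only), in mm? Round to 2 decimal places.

76.03 mm

Sum the Euclidean lengths of each G1 segment: total = 76.03 mm.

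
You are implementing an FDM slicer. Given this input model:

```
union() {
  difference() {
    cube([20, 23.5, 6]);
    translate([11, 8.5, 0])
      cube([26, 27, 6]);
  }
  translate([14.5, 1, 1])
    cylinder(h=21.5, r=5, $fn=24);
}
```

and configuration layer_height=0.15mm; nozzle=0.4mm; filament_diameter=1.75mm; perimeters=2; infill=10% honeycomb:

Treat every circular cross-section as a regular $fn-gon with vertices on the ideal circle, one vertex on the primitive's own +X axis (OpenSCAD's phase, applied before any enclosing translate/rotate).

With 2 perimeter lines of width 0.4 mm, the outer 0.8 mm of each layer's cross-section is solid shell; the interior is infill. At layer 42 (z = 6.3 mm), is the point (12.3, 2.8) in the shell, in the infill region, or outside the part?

At z = 6.3 mm: the cube is absent (z outside [0, 6]); the cube at (11, 8.5) is not intersected at this z (z outside [0, 6]); Taking the first minus the rest: the first operand is absent here, so nothing remains; the r=5 cylinder at (14.5, 1) gives a regular 24-gon of circumradius 5 (constant along its height); Combining (union): only the r=5 cylinder at (14.5, 1) is present, so the union is just that shape — 1 connected region. Overall, the cross-section is a single solid region. The nearest boundary edge runs (10.96, 4.54)→(10.17, 3.50); distance from the point to it = 2.12 mm. The point is inside the cross-section and 2.12 mm from the nearest boundary — more than the 0.8 mm shell width (2 × 0.4), so it's in the infill interior.

infill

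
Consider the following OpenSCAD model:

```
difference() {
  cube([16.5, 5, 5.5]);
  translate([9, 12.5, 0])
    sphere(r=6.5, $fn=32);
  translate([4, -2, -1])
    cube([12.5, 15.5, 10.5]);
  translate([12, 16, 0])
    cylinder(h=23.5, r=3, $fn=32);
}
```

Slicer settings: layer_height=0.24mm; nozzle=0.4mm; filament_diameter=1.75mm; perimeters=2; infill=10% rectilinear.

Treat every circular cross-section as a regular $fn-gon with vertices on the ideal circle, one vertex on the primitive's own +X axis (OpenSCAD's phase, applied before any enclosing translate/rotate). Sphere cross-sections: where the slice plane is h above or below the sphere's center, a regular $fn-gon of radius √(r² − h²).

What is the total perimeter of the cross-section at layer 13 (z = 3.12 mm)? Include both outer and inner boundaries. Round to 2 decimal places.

18.00 mm

At z = 3.12 mm: the 16.5×5 cube contributes its full rectangle (perimeter 43.00 mm); the r=6.5 sphere at (9, 12.5) slices to a regular 32-gon of circumradius 5.702 (√(r²−h²) with h=3.12 from center) (perimeter = 2·32·5.702·sin(180°/32) = 35.77 mm); the 12.5×15.5 cube at (4, -2) contributes its full rectangle (perimeter 56.00 mm); the r=3 cylinder at (12, 16) contributes a regular 32-gon of circumradius 3 (perimeter = 2·32·3.000·sin(180°/32) = 18.82 mm); Taking the first minus the rest: starting from the 16.5×5 cube, the r=6.5 sphere at (9, 12.5) misses the remaining region (no effect); the 12.5×15.5 cube at (4, -2) partially overlaps it — only the 62.50 mm² overlap (of its 193.75 mm²) is removed, clipping the outline; the r=3 cylinder at (12, 16) misses the remaining region (no effect) — boundary = 18.00 mm. Overall, the cross-section is a single solid region. Total boundary length (outer) = 18.00 mm.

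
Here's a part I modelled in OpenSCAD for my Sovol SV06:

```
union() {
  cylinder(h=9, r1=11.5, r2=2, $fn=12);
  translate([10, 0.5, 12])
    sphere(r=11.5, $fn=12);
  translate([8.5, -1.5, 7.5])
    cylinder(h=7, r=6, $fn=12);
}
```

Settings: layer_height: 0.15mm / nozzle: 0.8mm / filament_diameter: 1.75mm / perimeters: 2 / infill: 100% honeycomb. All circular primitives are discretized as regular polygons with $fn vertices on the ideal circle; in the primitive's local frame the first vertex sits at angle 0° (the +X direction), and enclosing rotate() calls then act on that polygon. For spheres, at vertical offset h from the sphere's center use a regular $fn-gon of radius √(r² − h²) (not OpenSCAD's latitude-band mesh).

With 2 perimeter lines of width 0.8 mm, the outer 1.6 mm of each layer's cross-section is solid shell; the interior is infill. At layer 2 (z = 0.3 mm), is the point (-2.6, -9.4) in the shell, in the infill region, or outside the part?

At z = 0.3 mm: the cone (r1=11.5→r2=2) has section circumradius 11.183 here — a regular 12-gon; the sphere at (10, 0.5) is not intersected at this z (|z−center|=11.700 > r=11.5); the cylinder at (8.5, -1.5) is absent (z outside [7.5, 14.5]); Combining (union): only the cone is present, so the union is just that shape — 1 connected region. Overall, the cross-section is a single solid region. The nearest boundary edge runs (-5.59, -9.69)→(-0.00, -11.18); distance from the point to it = 1.05 mm. The point is inside the cross-section, 1.05 mm from the nearest boundary — within the 1.6 mm shell band (2 × 0.8).

shell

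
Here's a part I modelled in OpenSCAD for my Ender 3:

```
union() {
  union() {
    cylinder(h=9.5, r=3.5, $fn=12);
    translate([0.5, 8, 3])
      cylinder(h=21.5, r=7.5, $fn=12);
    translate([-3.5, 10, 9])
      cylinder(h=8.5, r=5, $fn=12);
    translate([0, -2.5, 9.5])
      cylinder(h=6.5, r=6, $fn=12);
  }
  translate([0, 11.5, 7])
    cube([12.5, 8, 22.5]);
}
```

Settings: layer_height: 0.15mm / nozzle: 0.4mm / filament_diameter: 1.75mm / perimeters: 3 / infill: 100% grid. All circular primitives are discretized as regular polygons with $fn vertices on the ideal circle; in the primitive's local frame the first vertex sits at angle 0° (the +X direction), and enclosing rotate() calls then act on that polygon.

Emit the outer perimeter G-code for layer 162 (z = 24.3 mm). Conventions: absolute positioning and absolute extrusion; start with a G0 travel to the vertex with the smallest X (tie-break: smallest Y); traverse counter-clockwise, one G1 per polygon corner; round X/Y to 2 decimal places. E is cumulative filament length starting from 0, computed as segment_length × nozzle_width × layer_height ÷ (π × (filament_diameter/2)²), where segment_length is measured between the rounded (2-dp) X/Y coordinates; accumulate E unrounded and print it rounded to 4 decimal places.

G0 X-7.00 Y8.00 Z24.30
G1 X-6.00 Y4.25 E0.0968
G1 X-3.25 Y1.50 E0.1938
G1 X0.50 Y0.50 E0.2906
G1 X4.25 Y1.50 E0.3875
G1 X7.00 Y4.25 E0.4845
G1 X8.00 Y8.00 E0.5813
G1 X7.06 Y11.50 E0.6717
G1 X12.50 Y11.50 E0.8074
G1 X12.50 Y19.50 E1.0069
G1 X0.00 Y19.50 E1.3188
G1 X0.00 Y15.37 E1.4218
G1 X-3.25 Y14.50 E1.5057
G1 X-6.00 Y11.75 E1.6027
G1 X-7.00 Y8.00 E1.6995

At z = 24.3 mm: the cylinder is absent (z outside [0, 9.5]); the r=7.5 cylinder at (0.5, 8) gives a regular 12-gon of circumradius 7.5 (constant along its height); the cylinder at (-3.5, 10) is absent (z outside [9, 17.5]); the cylinder at (0, -2.5) is absent (z outside [9.5, 16]); Merging all regions: only the r=7.5 cylinder at (0.5, 8) is present, so the union is just that shape — 1 connected region; the cube at (0, 11.5) is present — its section is the full 12.5×8 rectangle; Taking the union: the regions partially overlap (shared area 19.55 mm²), so overlapping operands fuse into one piece — 1 connected region. The outline is a single polygon with 14 vertices. Extrusion per mm of travel: 0.4 × 0.15 / (π × 0.875²) = 0.024945. Accumulating E over each segment gives final E = 1.6995.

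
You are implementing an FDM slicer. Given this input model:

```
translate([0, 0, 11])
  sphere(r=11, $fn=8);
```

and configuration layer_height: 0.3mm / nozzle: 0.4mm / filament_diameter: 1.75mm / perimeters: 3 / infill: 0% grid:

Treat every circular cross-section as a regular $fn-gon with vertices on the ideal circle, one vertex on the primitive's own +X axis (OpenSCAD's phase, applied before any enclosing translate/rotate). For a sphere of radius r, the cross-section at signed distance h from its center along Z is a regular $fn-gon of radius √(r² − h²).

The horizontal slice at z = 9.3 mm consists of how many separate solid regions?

1

At z = 9.3 mm: the r=11 sphere slices to a regular 8-gon of circumradius 10.868 (√(r²−h²) with h=1.7 from center). The result has 1 disconnected region.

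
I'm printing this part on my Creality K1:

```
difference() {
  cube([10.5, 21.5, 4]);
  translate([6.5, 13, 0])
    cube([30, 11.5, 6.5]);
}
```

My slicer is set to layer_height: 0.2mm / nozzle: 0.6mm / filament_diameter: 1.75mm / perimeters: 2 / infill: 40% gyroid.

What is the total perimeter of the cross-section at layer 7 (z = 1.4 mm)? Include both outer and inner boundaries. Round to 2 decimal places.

At z = 1.4 mm: the 10.5×21.5 cube contributes its full rectangle (perimeter 64.00 mm); the cube at (6.5, 13) (footprint 30×11.5) is included at this height (perimeter 83.00 mm); After the difference (first − rest): starting from the 10.5×21.5 cube, the 30×11.5 cube at (6.5, 13) partially overlaps it — only the 34.00 mm² overlap (of its 345.00 mm²) is removed, clipping the outline — boundary = 64.00 mm. Overall, the cross-section is a single solid region. Total boundary length (outer) = 64.00 mm.

64.00 mm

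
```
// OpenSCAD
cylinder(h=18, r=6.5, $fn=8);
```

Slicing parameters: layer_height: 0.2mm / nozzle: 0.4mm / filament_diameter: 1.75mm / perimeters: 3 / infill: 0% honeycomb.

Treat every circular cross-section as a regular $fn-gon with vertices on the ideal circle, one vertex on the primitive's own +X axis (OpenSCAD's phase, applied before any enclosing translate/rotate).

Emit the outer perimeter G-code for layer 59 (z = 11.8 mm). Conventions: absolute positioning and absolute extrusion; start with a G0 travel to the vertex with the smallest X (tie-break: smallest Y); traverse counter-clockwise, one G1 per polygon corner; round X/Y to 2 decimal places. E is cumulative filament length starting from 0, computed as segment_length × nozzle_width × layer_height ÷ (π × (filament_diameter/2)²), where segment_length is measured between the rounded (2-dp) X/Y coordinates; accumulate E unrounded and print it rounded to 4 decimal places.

G0 X-6.50 Y0.00 Z11.80
G1 X-4.60 Y-4.60 E0.1655
G1 X0.00 Y-6.50 E0.3311
G1 X4.60 Y-4.60 E0.4966
G1 X6.50 Y0.00 E0.6621
G1 X4.60 Y4.60 E0.8277
G1 X0.00 Y6.50 E0.9932
G1 X-4.60 Y4.60 E1.1587
G1 X-6.50 Y0.00 E1.3243

At z = 11.8 mm: the r=6.5 cylinder gives a regular 8-gon of circumradius 6.5 (constant along its height). The outline is a single polygon with 8 vertices. Extrusion per mm of travel: 0.4 × 0.2 / (π × 0.875²) = 0.033260. Accumulating E over each segment gives final E = 1.3243.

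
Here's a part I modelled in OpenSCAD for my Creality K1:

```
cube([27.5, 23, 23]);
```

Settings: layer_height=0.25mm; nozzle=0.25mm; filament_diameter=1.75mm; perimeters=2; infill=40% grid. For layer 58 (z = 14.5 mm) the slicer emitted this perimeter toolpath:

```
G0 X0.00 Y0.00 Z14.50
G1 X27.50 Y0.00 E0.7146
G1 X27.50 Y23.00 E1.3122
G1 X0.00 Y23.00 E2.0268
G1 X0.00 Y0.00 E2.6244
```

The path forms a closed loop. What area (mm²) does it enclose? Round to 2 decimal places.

632.50 mm²

Apply the shoelace formula to the sequence of (X, Y) vertices; enclosed area = 632.50 mm².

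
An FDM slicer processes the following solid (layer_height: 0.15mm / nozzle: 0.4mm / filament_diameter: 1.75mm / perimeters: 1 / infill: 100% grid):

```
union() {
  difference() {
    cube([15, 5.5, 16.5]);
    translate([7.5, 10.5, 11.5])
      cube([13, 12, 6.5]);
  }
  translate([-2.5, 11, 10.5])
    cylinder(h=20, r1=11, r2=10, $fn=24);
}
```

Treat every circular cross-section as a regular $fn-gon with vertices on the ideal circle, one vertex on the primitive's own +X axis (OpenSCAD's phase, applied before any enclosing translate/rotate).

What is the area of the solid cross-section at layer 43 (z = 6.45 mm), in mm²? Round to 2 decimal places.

At z = 6.45 mm: the cube (footprint 15×5.5) is included at this height (area 82.50 mm²); the cube at (7.5, 10.5) is absent (z outside [11.5, 18]); Taking the first minus the rest: none of the subtracted shapes is present at this height, so the 15×5.5 cube is unchanged — area = 82.50 mm²; the cone at (-2.5, 11) does not reach this height (z outside [10.5, 30.5]); Merging all regions: only that combined region is present, so the union is just that shape — area = 82.50 mm². Overall, the cross-section is a single solid region. Net area = 82.50 mm².

82.50 mm²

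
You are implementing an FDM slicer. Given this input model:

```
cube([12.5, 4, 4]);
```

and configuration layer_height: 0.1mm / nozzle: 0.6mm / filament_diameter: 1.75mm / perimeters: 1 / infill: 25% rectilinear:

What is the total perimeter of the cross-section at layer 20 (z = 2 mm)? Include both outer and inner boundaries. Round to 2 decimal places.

33.00 mm

At z = 2 mm: the 12.5×4 cube contributes its full rectangle (perimeter 33.00 mm). Overall, the cross-section is a single solid region. Total boundary length (outer) = 33.00 mm.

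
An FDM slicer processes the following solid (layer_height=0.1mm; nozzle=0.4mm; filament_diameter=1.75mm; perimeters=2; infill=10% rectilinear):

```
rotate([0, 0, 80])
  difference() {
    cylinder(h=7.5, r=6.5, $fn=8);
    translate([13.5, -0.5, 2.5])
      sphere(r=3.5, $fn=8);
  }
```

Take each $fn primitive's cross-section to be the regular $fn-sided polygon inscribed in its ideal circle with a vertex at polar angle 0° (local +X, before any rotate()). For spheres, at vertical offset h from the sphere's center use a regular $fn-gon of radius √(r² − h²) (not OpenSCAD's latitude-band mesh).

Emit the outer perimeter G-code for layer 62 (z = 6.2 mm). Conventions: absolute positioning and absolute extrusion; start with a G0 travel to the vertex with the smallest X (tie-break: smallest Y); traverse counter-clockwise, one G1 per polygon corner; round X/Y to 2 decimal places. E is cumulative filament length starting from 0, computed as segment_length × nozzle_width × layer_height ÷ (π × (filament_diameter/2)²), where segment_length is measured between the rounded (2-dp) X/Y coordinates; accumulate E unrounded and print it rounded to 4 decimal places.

G0 X-6.40 Y1.13 Z6.20
G1 X-5.32 Y-3.73 E0.0828
G1 X-1.13 Y-6.40 E0.1654
G1 X3.73 Y-5.32 E0.2482
G1 X6.40 Y-1.13 E0.3308
G1 X5.32 Y3.73 E0.4136
G1 X1.13 Y6.40 E0.4963
G1 X-3.73 Y5.32 E0.5790
G1 X-6.40 Y1.13 E0.6617

At z = 6.2 mm: the cylinder: section is a regular 8-gon, circumradius r=6.5; the sphere at (13.5, -0.5) is not intersected at this z (|z−center|=3.700 > r=3.5); Subtracting the remaining from the first: none of the subtracted shapes is present at this height, so the r=6.5 cylinder is unchanged — 1 connected region; (whole slice rotated 80° about Z — lengths, areas and connectivity unchanged). The outline is a single polygon with 8 vertices. Extrusion per mm of travel: 0.4 × 0.1 / (π × 0.875²) = 0.016630. Accumulating E over each segment gives final E = 0.6617.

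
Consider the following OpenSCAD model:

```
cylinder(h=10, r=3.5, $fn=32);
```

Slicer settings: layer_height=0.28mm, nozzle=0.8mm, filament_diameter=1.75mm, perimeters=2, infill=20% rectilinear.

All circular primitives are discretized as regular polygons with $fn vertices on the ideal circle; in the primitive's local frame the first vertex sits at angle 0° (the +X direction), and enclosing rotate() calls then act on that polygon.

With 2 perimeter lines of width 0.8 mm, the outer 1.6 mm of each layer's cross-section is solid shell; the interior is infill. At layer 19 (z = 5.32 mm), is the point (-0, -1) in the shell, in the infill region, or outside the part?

infill

At z = 5.32 mm: the r=3.5 cylinder contributes a regular 32-gon of circumradius 3.5. Overall, the cross-section is a single solid region. The nearest boundary edge runs (-0.68, -3.43)→(-0.00, -3.50); distance from the point to it = 2.49 mm. The point is inside the cross-section and 2.49 mm from the nearest boundary — more than the 1.6 mm shell width (2 × 0.8), so it's in the infill interior.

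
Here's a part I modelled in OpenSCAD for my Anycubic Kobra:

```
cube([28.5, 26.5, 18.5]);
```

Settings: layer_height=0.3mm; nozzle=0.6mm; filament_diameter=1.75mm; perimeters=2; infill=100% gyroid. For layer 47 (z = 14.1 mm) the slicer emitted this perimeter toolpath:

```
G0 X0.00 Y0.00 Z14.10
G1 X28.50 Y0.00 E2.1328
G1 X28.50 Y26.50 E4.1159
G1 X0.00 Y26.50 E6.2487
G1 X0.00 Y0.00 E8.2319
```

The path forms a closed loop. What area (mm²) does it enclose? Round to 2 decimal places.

Apply the shoelace formula to the sequence of (X, Y) vertices; enclosed area = 755.25 mm².

755.25 mm²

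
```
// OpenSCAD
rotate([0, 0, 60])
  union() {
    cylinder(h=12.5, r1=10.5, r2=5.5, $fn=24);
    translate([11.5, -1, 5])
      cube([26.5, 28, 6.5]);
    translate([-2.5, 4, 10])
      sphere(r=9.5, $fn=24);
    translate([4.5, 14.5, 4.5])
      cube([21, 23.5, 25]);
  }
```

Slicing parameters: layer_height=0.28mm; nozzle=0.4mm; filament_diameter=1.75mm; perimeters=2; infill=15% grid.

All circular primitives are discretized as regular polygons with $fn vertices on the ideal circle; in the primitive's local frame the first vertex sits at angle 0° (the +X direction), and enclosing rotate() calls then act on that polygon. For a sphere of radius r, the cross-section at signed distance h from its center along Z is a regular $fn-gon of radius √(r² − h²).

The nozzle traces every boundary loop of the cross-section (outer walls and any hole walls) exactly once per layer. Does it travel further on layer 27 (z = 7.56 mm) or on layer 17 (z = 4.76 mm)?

layer 27 (z = 7.56 mm)

Layer 27 (z = 7.56): the cone contributes a regular 24-gon of circumradius 7.476 (interpolated between r1=10.5 and r2=5.5 at t=0.605) (perimeter = 2·24·7.476·sin(180°/24) = 46.84 mm); the cube at (11.5, -1) (footprint 26.5×28) is included at this height (perimeter 109.00 mm); the r=9.5 sphere at (-2.5, 4) contributes a regular 24-gon of circumradius √(9.5²−2.44²) = 9.181 (perimeter = 2·24·9.181·sin(180°/24) = 57.52 mm); the cube at (4.5, 14.5) (footprint 21×23.5) is included at this height (perimeter 89.00 mm); Taking the union: the regions partially overlap (shared area 310.34 mm²), so the edge portions inside another operand are dropped and the merged outline is re-measured after clipping — boundary = 207.38 mm; (rotated 60° about Z; rotation is an isometry so areas/perimeters/island counts are preserved). So its perimeter = 207.38 mm. Layer 17 (z = 4.76): the cone (r1=10.5→r2=5.5) has section circumradius 8.596 here — a regular 24-gon (perimeter = 2·24·8.596·sin(180°/24) = 53.86 mm); the cube at (11.5, -1) does not reach this height (z outside [5, 11.5]); the sphere at (-2.5, 4): section is a regular 24-gon, circumradius = √(r²−h²) = √(9.5²−5.24²) = 7.924 (perimeter = 2·24·7.924·sin(180°/24) = 49.65 mm); the 21×23.5 cube at (4.5, 14.5) contributes its full rectangle (perimeter 89.00 mm); Combining (union): the regions partially overlap (shared area 135.06 mm²), so the edge portions inside another operand are dropped and the merged outline is re-measured after clipping — boundary = 150.45 mm; (rotated 60° about Z; rotation is an isometry so areas/perimeters/island counts are preserved). So its perimeter = 150.45 mm. Layer 27 is larger (207.38 vs 150.45 mm).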